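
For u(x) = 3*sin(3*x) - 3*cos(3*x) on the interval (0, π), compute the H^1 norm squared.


||u||_{H^1(0,π)}^2 = 90*π

u'(x) = 9*sin(3*x) + 9*cos(3*x).
Expand u² and (u')² and integrate term by term on (0, π), using: for integers n ≥ 1, ∫_0^π sin²(nx) dx = ∫_0^π cos²(nx) dx = π/2; for n ≠ n', ∫_0^π sin(nx)sin(n'x) dx = ∫_0^π cos(nx)cos(n'x) dx = 0; and by product-to-sum, ∫_0^π sin(nx)cos(n'x) dx = ½∫_0^π [sin((n+n')x) + sin((n−n')x)] dx, which is 0 when n+n' is even and 2n/(n²−n'²) when n+n' is odd (it need not vanish on (0, π)).
  u² squared terms: (-3)²·∫cos(3x)² dx = 9·π/2 = 9*π/2;  (3)²·∫sin(3x)² dx = 9·π/2 = 9*π/2.
  u² cross terms: 2·(-3)·(3)·∫cos(3x)·sin(3x) dx = -18·(0) = 0.
  So ∫_0^π u² dx = 9*π/2 + 9*π/2 + 0 = 9*π.
  (u')² squared terms: (9)²·∫cos(3x)² dx = 81·π/2 = 81*π/2;  (9)²·∫sin(3x)² dx = 81·π/2 = 81*π/2.
  (u')² cross terms: 2·(9)·(9)·∫cos(3x)·sin(3x) dx = 162·(0) = 0.
  So ∫_0^π (u')² dx = 81*π/2 + 81*π/2 + 0 = 81*π.
||u||_{H^1}^2 = (9*π) + (81*π) = 90*π.


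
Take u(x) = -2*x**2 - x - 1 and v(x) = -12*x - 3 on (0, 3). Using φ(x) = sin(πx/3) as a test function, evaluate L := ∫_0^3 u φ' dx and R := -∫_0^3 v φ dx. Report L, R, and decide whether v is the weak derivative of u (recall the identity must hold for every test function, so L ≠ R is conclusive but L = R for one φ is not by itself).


LHS = 42/π, RHS = 126/π. No, v is not the weak derivative of u.

u(x) = -2*x**2 - x - 1, classical derivative u'(x) = -4*x - 1.
φ(x) = sin(πx/3), so φ'(x) = π*cos(π*x/3)/3.
Note φ(0) = φ(3) = 0, so the boundary term u·φ vanishes.
LHS = ∫_0^3 u(x) φ'(x) dx = ∫_0^3 (-2*π*x^2*cos(π*x/3)/3 - π*x*cos(π*x/3)/3 - π*cos(π*x/3)/3) dx. Term by term:
  ∫_0^3 -π*cos(π*x/3)/3 dx = 0;  ∫_0^3 -2*π*x^2*cos(π*x/3)/3 dx = 36/π;  ∫_0^3 -π*x*cos(π*x/3)/3 dx = 6/π.
Sum: 0 + 36/π + 6/π = 42/π.
So LHS = 42/π.
∫_0^3 v(x) φ(x) dx = ∫_0^3 (-12*x*sin(π*x/3) - 3*sin(π*x/3)) dx. Term by term:
  ∫_0^3 -3*sin(π*x/3) dx = -18/π;  ∫_0^3 -12*x*sin(π*x/3) dx = -108/π.
Sum: -18/π − 108/π = -126/π.
So RHS = -∫_0^3 v(x) φ(x) dx = 126/π.
LHS − RHS = -84/π ≠ 0, so the identity fails.
(For a valid weak derivative the identity must hold for EVERY test function, in particular this one. The failure shows v is NOT the weak derivative of u.)
Correct weak derivative would be u'(x) = -4*x - 1.


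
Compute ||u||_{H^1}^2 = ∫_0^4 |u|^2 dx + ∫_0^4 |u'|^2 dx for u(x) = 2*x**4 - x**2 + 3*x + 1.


||u||_{H^1}^2 = 82693736/315

The H^1 norm (squared) on an interval (0, L) is
  ||u||_{H^1}^2 = ∫_0^L u(x)^2 dx + ∫_0^L u'(x)^2 dx.
Compute u'(x) = 8*x**3 - 2*x + 3.
Then u(x)^2 = 4*x**8 - 4*x**6 + 12*x**5 + 5*x**4 - 6*x**3 + 7*x**2 + 6*x + 1 and u'(x)^2 = 64*x**6 - 32*x**4 + 48*x**3 + 4*x**2 - 12*x + 9.
Integrate each monomial from 0 to 4 using ∫_0^4 c·x^n dx = c·4^(n+1)/(n+1):
  ∫_0^4 u(x)^2 dx = ∫_0^4 (4*x^8 - 4*x^6 + 12*x^5 + 5*x^4 - 6*x^3 + 7*x^2 + 6*x + 1) dx. Term by term:
    ∫_0^4 4*x^8 dx = 1048576/9;  ∫_0^4 -4*x^6 dx = -65536/7;  ∫_0^4 12*x^5 dx = 8192;
    ∫_0^4 5*x^4 dx = 1024;  ∫_0^4 -6*x^3 dx = -384;  ∫_0^4 7*x^2 dx = 448/3;
    ∫_0^4 6*x dx = 48;  ∫_0^4 1 dx = 4.
  Sum: 1048576/9 − 65536/7 + 8192 + 1024 − 384 + 448/3 + 48 + 4 = 7319308/63.
  ∫_0^4 u'(x)^2 dx = ∫_0^4 (64*x^6 - 32*x^4 + 48*x^3 + 4*x^2 - 12*x + 9) dx. Term by term:
    ∫_0^4 64*x^6 dx = 1048576/7;  ∫_0^4 -32*x^4 dx = -32768/5;  ∫_0^4 48*x^3 dx = 3072;
    ∫_0^4 4*x^2 dx = 256/3;  ∫_0^4 -12*x dx = -96;  ∫_0^4 9 dx = 36.
  Sum: 1048576/7 − 32768/5 + 3072 + 256/3 − 96 + 36 = 15365732/105.
Adding: ||u||_{H^1}^2 = 7319308/63 + 15365732/105 = 82693736/315.


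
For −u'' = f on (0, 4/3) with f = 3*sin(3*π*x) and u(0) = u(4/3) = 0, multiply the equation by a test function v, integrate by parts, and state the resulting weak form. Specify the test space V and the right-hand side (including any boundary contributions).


V = H^1_0(0, 4/3) (so v(0) = v(4/3) = 0); weak form: ∫_0^4/3 u'v' dx = ∫_0^4/3 (3*sin(3*π*x)) v dx for all v ∈ V.

Multiply both sides by a test function v and integrate from 0 to 4/3:
  ∫_0^4/3 −u''(x) v(x) dx = ∫_0^4/3 f(x) v(x) dx.
Integrate the LHS by parts once:
  ∫_0^4/3 −u'' v dx = −[u'(x) v(x)]_0^4/3 + ∫_0^4/3 u'(x) v'(x) dx.
Thus ∫_0^4/3 u'(x) v'(x) dx = ∫_0^4/3 f(x) v(x) dx + [u'(x) v(x)]_0^4/3.
Choose V so that boundary terms are either known or forced to vanish.
u is Dirichlet: u(0) = u(4/3) = 0. Let V = H^1_0(0, 4/3); then v(0) = v(4/3) = 0, and [u' v]_0^4/3 = 0.
Weak formulation: find u (satisfying any essential BC) such that ∫_0^4/3 u'(x) v'(x) dx = ∫_0^4/3 f v dx for all v ∈ V.
Substituting f(x) = 3*sin(3*π*x), the right-hand side is ∫_0^4/3 (3*sin(3*π*x)) v dx.


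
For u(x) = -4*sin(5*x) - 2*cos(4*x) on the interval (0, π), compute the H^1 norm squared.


||u||_{H^1(0,π)}^2 = 2720/9 + 242*π

u'(x) = 8*sin(4*x) - 20*cos(5*x).
Expand u² and (u')² and integrate term by term on (0, π), using: for integers n ≥ 1, ∫_0^π sin²(nx) dx = ∫_0^π cos²(nx) dx = π/2; for n ≠ n', ∫_0^π sin(nx)sin(n'x) dx = ∫_0^π cos(nx)cos(n'x) dx = 0; and by product-to-sum, ∫_0^π sin(nx)cos(n'x) dx = ½∫_0^π [sin((n+n')x) + sin((n−n')x)] dx, which is 0 when n+n' is even and 2n/(n²−n'²) when n+n' is odd (it need not vanish on (0, π)).
  u² squared terms: (-4)²·∫sin(5x)² dx = 16·π/2 = 8*π;  (-2)²·∫cos(4x)² dx = 4·π/2 = 2*π.
  u² cross terms: 2·(-4)·(-2)·∫sin(5x)·cos(4x) dx = 16·(10/9) = 160/9.
  So ∫_0^π u² dx = 8*π + 2*π + 160/9 = 160/9 + 10*π.
  (u')² squared terms: (-20)²·∫cos(5x)² dx = 400·π/2 = 200*π;  (8)²·∫sin(4x)² dx = 64·π/2 = 32*π.
  (u')² cross terms: 2·(-20)·(8)·∫cos(5x)·sin(4x) dx = -320·(-8/9) = 2560/9.
  So ∫_0^π (u')² dx = 200*π + 32*π + 2560/9 = 2560/9 + 232*π.
||u||_{H^1}^2 = (160/9 + 10*π) + (2560/9 + 232*π) = 2720/9 + 242*π.


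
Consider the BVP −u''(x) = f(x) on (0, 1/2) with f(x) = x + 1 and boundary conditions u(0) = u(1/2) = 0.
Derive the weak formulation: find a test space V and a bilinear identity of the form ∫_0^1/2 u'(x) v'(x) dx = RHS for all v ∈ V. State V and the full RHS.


V = H^1_0(0, 1/2) (so v(0) = v(1/2) = 0); weak form: ∫_0^1/2 u'v' dx = ∫_0^1/2 (x + 1) v dx for all v ∈ V.

Multiply both sides by a test function v and integrate from 0 to 1/2:
  ∫_0^1/2 −u''(x) v(x) dx = ∫_0^1/2 f(x) v(x) dx.
Integrate the LHS by parts once:
  ∫_0^1/2 −u'' v dx = −[u'(x) v(x)]_0^1/2 + ∫_0^1/2 u'(x) v'(x) dx.
Thus ∫_0^1/2 u'(x) v'(x) dx = ∫_0^1/2 f(x) v(x) dx + [u'(x) v(x)]_0^1/2.
Choose V so that boundary terms are either known or forced to vanish.
u is Dirichlet: u(0) = u(1/2) = 0. Let V = H^1_0(0, 1/2); then v(0) = v(1/2) = 0, and [u' v]_0^1/2 = 0.
Weak formulation: find u (satisfying any essential BC) such that ∫_0^1/2 u'(x) v'(x) dx = ∫_0^1/2 f v dx for all v ∈ V.
Substituting f(x) = x + 1, the right-hand side is ∫_0^1/2 (x + 1) v dx.


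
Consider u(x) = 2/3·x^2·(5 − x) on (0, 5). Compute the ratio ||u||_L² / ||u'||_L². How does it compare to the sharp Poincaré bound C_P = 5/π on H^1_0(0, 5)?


||u||_L² / ||u'||_L² = 5*sqrt(14)/14 < C_P = 5/π.

u(x) = 2/3·x^2·(5 − x), so u'(x) = 2*x*(10 - 3*x)/3.
u(x) = 2/3·x^2·(5 − x) vanishes at x = 0 and x = 5, so u ∈ H^1_0(0, 5). Differentiate via the product rule and integrate the resulting polynomials term by term.
  ∫_0^5 u² dx = ∫_0^5 (4*x^6/9 - 40*x^5/9 + 100*x^4/9) dx. Term by term:
    ∫_0^5 4*x^6/9 dx = 312500/63;  ∫_0^5 -40*x^5/9 dx = -312500/27;  ∫_0^5 100*x^4/9 dx = 62500/9.
  Sum: 312500/63 − 312500/27 + 62500/9 = 62500/189.
  ∫_0^5 (u')² dx = ∫_0^5 (4*x^4 - 80*x^3/3 + 400*x^2/9) dx. Term by term:
    ∫_0^5 4*x^4 dx = 2500;  ∫_0^5 -80*x^3/3 dx = -12500/3;  ∫_0^5 400*x^2/9 dx = 50000/27.
  Sum: 2500 − 12500/3 + 50000/27 = 5000/27.
∫_0^5 u² dx = 62500/189, so ||u||_L² = 250*sqrt(21)/63.
∫_0^5 (u')² dx = 5000/27, so ||u'||_L² = 50*sqrt(6)/9.
Ratio ||u||_L² / ||u'||_L² = 5*sqrt(14)/14.
Sharp Poincaré constant on H^1_0(0, 5) is C_P = L/π = 5/π, achieved by sin(π/5·x).
A polynomial bump cannot attain the sharp Poincaré constant (only the first sine eigenfunction does), so the ratio is strictly less than C_P, consistent with ||u||_L² ≤ C_P ||u'||_L².


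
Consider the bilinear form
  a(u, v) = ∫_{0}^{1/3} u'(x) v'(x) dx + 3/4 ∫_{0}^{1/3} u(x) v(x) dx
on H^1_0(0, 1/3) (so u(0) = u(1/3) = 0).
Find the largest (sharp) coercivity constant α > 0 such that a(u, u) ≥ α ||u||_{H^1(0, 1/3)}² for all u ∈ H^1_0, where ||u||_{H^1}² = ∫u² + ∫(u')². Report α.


α = 3*(1 + 12*π^2)/(4*(1 + 9*π^2))

Coercivity of a(·,·) on H^1_0(0, 1/3) means a(u, u) ≥ α ||u||_{H^1}² for every u ∈ H^1_0.
The interval has length L = 1/3, and Poincaré/coercivity depend only on L. Here a(u, u) = ∫(u')² + (3/4)·∫u².
Here 0 < c = 3/4 < 1. The condition a(u,u) ≥ α||u||_{H^1}² reads (1−α)∫(u')² ≥ (α−c)∫u². Any admissible α is ≤ 1 (rapidly oscillating u have ∫u²/∫(u')² → 0), and α = 1 would force 0 ≥ (1−c)∫u², impossible since c < 1; so 1−α > 0. By the sharp Poincaré inequality on H^1_0 of an interval of length L, ∫(u')² ≥ (π/L)²∫u² with equality for the first sine mode sin(π(x−x₀)/L) (x₀ the left endpoint), so the inequality holds for all u iff (1−α)(π/L)² ≥ α − c, i.e. α ≤ ((π/L)² + c)/((π/L)² + 1) = (1 + c(L/π)²)/(1 + (L/π)²). With (π/L)² = 9*π^2 and c = 3/4, the largest admissible constant is α = ((π/L)² + c)/((π/L)² + 1).
Simplifying, α = 3*(1 + 12*π^2)/(4*(1 + 9*π^2)).


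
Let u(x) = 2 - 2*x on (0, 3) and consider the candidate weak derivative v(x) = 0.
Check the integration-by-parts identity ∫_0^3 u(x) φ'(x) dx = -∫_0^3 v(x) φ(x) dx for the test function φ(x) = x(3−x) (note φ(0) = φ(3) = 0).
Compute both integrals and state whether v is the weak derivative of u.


LHS = 9, RHS = 0. No, v is not the weak derivative of u.

u(x) = 2 - 2*x, classical derivative u'(x) = -2.
φ(x) = x(3−x), so φ'(x) = 3 - 2*x.
Note φ(0) = φ(3) = 0, so the boundary term u·φ vanishes.
LHS = ∫_0^3 u(x) φ'(x) dx = ∫_0^3 (4*x^2 - 10*x + 6) dx. Term by term:
  ∫_0^3 4*x^2 dx = 36;  ∫_0^3 -10*x dx = -45;  ∫_0^3 6 dx = 18.
Sum: 36 − 45 + 18 = 9.
So LHS = 9.
∫_0^3 v(x) φ(x) dx = ∫_0^3 (0) dx. Term by term:
  ∫_0^3 0 dx = 0.
So RHS = -∫_0^3 v(x) φ(x) dx = 0.
LHS − RHS = 9 ≠ 0, so the identity fails.
(For a valid weak derivative the identity must hold for EVERY test function, in particular this one. The failure shows v is NOT the weak derivative of u.)
Correct weak derivative would be u'(x) = -2.


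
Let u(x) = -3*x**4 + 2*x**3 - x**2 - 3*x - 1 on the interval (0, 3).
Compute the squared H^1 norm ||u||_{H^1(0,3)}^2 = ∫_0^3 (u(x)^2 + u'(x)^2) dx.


||u||_{H^1}^2 = 234672/5

The H^1 norm (squared) on an interval (0, L) is
  ||u||_{H^1}^2 = ∫_0^L u(x)^2 dx + ∫_0^L u'(x)^2 dx.
Compute u'(x) = -12*x**3 + 6*x**2 - 2*x - 3.
Then u(x)^2 = 9*x**8 - 12*x**7 + 10*x**6 + 14*x**5 - 5*x**4 + 2*x**3 + 11*x**2 + 6*x + 1 and u'(x)^2 = 144*x**6 - 144*x**5 + 84*x**4 + 48*x**3 - 32*x**2 + 12*x + 9.
Integrate each monomial from 0 to 3 using ∫_0^3 c·x^n dx = c·3^(n+1)/(n+1):
  ∫_0^3 u(x)^2 dx = ∫_0^3 (9*x^8 - 12*x^7 + 10*x^6 + 14*x^5 - 5*x^4 + 2*x^3 + 11*x^2 + 6*x + 1) dx. Term by term:
    ∫_0^3 9*x^8 dx = 19683;  ∫_0^3 -12*x^7 dx = -19683/2;  ∫_0^3 10*x^6 dx = 21870/7;
    ∫_0^3 14*x^5 dx = 1701;  ∫_0^3 -5*x^4 dx = -243;  ∫_0^3 2*x^3 dx = 81/2;
    ∫_0^3 11*x^2 dx = 99;  ∫_0^3 6*x dx = 27;  ∫_0^3 1 dx = 3.
  Sum: 19683 − 19683/2 + 21870/7 + 1701 − 243 + 81/2 + 99 + 27 + 3 = 102153/7.
  ∫_0^3 u'(x)^2 dx = ∫_0^3 (144*x^6 - 144*x^5 + 84*x^4 + 48*x^3 - 32*x^2 + 12*x + 9) dx. Term by term:
    ∫_0^3 144*x^6 dx = 314928/7;  ∫_0^3 -144*x^5 dx = -17496;  ∫_0^3 84*x^4 dx = 20412/5;
    ∫_0^3 48*x^3 dx = 972;  ∫_0^3 -32*x^2 dx = -288;  ∫_0^3 12*x dx = 54;
    ∫_0^3 9 dx = 27.
  Sum: 314928/7 − 17496 + 20412/5 + 972 − 288 + 54 + 27 = 1131939/35.
Adding: ||u||_{H^1}^2 = 102153/7 + 1131939/35 = 234672/5.


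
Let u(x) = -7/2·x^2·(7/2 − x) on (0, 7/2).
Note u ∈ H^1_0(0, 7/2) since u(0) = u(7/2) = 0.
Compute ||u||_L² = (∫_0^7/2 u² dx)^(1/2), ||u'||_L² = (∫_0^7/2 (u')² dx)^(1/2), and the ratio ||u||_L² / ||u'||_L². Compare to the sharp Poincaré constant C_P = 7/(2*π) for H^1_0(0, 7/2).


||u||_L² / ||u'||_L² = sqrt(14)/4 < C_P = 7/(2*π).

u(x) = -7/2·x^2·(7/2 − x), so u'(x) = 7*x*(3*x - 7)/2.
u(x) = -7/2·x^2·(7/2 − x) vanishes at x = 0 and x = 7/2, so u ∈ H^1_0(0, 7/2). Differentiate via the product rule and integrate the resulting polynomials term by term.
  ∫_0^7/2 u² dx = ∫_0^7/2 (49*x^6/4 - 343*x^5/4 + 2401*x^4/16) dx. Term by term:
    ∫_0^7/2 49*x^6/4 dx = 5764801/512;  ∫_0^7/2 -343*x^5/4 dx = -40353607/1536;  ∫_0^7/2 2401*x^4/16 dx = 40353607/2560.
  Sum: 5764801/512 − 40353607/1536 + 40353607/2560 = 5764801/7680.
  ∫_0^7/2 (u')² dx = ∫_0^7/2 (441*x^4/4 - 1029*x^3/2 + 2401*x^2/4) dx. Term by term:
    ∫_0^7/2 441*x^4/4 dx = 7411887/640;  ∫_0^7/2 -1029*x^3/2 dx = -2470629/128;  ∫_0^7/2 2401*x^2/4 dx = 823543/96.
  Sum: 7411887/640 − 2470629/128 + 823543/96 = 823543/960.
∫_0^7/2 u² dx = 5764801/7680, so ||u||_L² = 2401*sqrt(30)/480.
∫_0^7/2 (u')² dx = 823543/960, so ||u'||_L² = 343*sqrt(105)/120.
Ratio ||u||_L² / ||u'||_L² = sqrt(14)/4.
Sharp Poincaré constant on H^1_0(0, 7/2) is C_P = L/π = 7/(2*π), achieved by sin(2*π/7·x).
A polynomial bump cannot attain the sharp Poincaré constant (only the first sine eigenfunction does), so the ratio is strictly less than C_P, consistent with ||u||_L² ≤ C_P ||u'||_L².


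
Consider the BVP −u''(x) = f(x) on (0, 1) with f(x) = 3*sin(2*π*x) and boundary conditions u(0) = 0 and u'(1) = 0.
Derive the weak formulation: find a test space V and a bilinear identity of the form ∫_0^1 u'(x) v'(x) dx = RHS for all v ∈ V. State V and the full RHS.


V = {v ∈ H^1(0, 1) : v(0) = 0} (test functions vanish at x = 0 where u is specified); weak form: ∫_0^1 u'v' dx = ∫_0^1 (3*sin(2*π*x)) v dx for all v ∈ V.

Multiply both sides by a test function v and integrate from 0 to 1:
  ∫_0^1 −u''(x) v(x) dx = ∫_0^1 f(x) v(x) dx.
Integrate the LHS by parts once:
  ∫_0^1 −u'' v dx = −[u'(x) v(x)]_0^1 + ∫_0^1 u'(x) v'(x) dx.
Thus ∫_0^1 u'(x) v'(x) dx = ∫_0^1 f(x) v(x) dx + [u'(x) v(x)]_0^1.
Choose V so that boundary terms are either known or forced to vanish.
Mixed BC: u(0) = 0 (Dirichlet) and u'(1) = 0 (Neumann). Define V = {v ∈ H^1(0, 1) : v(0) = 0}. Then [u' v]_0^1 = u'(1)·v(1) − u'(0)·0 = 0.
Weak formulation: find u (satisfying any essential BC) such that ∫_0^1 u'(x) v'(x) dx = ∫_0^1 f v dx for all v ∈ V (Dirichlet at 0 absorbed into V; the Neumann datum at x = 1 is zero, so no boundary term remains).
Substituting f(x) = 3*sin(2*π*x), the right-hand side is ∫_0^1 (3*sin(2*π*x)) v dx.


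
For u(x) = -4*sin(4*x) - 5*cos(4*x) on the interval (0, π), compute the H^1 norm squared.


||u||_{H^1(0,π)}^2 = 697*π/2

u'(x) = 20*sin(4*x) - 16*cos(4*x).
Expand u² and (u')² and integrate term by term on (0, π), using: for integers n ≥ 1, ∫_0^π sin²(nx) dx = ∫_0^π cos²(nx) dx = π/2; for n ≠ n', ∫_0^π sin(nx)sin(n'x) dx = ∫_0^π cos(nx)cos(n'x) dx = 0; and by product-to-sum, ∫_0^π sin(nx)cos(n'x) dx = ½∫_0^π [sin((n+n')x) + sin((n−n')x)] dx, which is 0 when n+n' is even and 2n/(n²−n'²) when n+n' is odd (it need not vanish on (0, π)).
  u² squared terms: (-5)²·∫cos(4x)² dx = 25·π/2 = 25*π/2;  (-4)²·∫sin(4x)² dx = 16·π/2 = 8*π.
  u² cross terms: 2·(-5)·(-4)·∫cos(4x)·sin(4x) dx = 40·(0) = 0.
  So ∫_0^π u² dx = 25*π/2 + 8*π + 0 = 41*π/2.
  (u')² squared terms: (-16)²·∫cos(4x)² dx = 256·π/2 = 128*π;  (20)²·∫sin(4x)² dx = 400·π/2 = 200*π.
  (u')² cross terms: 2·(-16)·(20)·∫cos(4x)·sin(4x) dx = -640·(0) = 0.
  So ∫_0^π (u')² dx = 128*π + 200*π + 0 = 328*π.
||u||_{H^1}^2 = (41*π/2) + (328*π) = 697*π/2.


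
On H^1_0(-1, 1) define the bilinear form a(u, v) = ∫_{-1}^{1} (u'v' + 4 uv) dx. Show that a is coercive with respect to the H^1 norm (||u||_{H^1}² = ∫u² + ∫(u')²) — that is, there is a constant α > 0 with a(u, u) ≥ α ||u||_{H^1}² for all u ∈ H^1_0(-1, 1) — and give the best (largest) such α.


α = 1

Coercivity of a(·,·) on H^1_0(-1, 1) means a(u, u) ≥ α ||u||_{H^1}² for every u ∈ H^1_0.
The interval has length L = 2, and Poincaré/coercivity depend only on L. Here a(u, u) = ∫(u')² + (4)·∫u².
Here c = 4 ≥ 1, so a(u,u) = ∫(u')² + c∫u² ≥ ∫(u')² + ∫u² = ||u||_{H^1}², i.e. α = 1 works. No larger α is possible: a(u,u) ≥ α||u||_{H^1}² means (1−α)∫(u')² ≥ (α−c)∫u², and for the modes u_n = sin(nπ(x−x₀)/L) (x₀ the left endpoint) one has ∫u_n²/∫(u_n')² = (L/(nπ))² → 0, so a(u_n,u_n)/||u_n||_{H^1}² → 1. Hence the optimal constant is α = 1.
Therefore α = 1.


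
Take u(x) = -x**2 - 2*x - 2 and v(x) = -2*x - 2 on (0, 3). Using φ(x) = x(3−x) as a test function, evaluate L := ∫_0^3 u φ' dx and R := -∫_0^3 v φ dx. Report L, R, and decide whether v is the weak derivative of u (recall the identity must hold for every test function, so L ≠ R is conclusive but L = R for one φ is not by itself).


LHS = 45/2, RHS = 45/2. Yes, v = u' weakly.

u(x) = -x**2 - 2*x - 2, classical derivative u'(x) = -2*x - 2.
φ(x) = x(3−x), so φ'(x) = 3 - 2*x.
Note φ(0) = φ(3) = 0, so the boundary term u·φ vanishes.
LHS = ∫_0^3 u(x) φ'(x) dx = ∫_0^3 (2*x^3 + x^2 - 2*x - 6) dx. Term by term:
  ∫_0^3 2*x^3 dx = 81/2;  ∫_0^3 x^2 dx = 9;  ∫_0^3 -2*x dx = -9;
  ∫_0^3 -6 dx = -18.
Sum: 81/2 + 9 − 9 − 18 = 45/2.
So LHS = 45/2.
∫_0^3 v(x) φ(x) dx = ∫_0^3 (2*x^3 - 4*x^2 - 6*x) dx. Term by term:
  ∫_0^3 2*x^3 dx = 81/2;  ∫_0^3 -4*x^2 dx = -36;  ∫_0^3 -6*x dx = -27.
Sum: 81/2 − 36 − 27 = -45/2.
So RHS = -∫_0^3 v(x) φ(x) dx = 45/2.
LHS = RHS, so the identity holds for this test φ.
Moreover u is smooth here and v(x) = u'(x) = -2*x - 2 pointwise, so the identity holds for every test function. Hence v is the weak derivative of u.


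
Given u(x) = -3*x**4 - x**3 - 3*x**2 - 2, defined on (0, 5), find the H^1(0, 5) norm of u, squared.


||u||_{H^1}^2 = 122792185/28

The H^1 norm (squared) on an interval (0, L) is
  ||u||_{H^1}^2 = ∫_0^L u(x)^2 dx + ∫_0^L u'(x)^2 dx.
Compute u'(x) = -12*x**3 - 3*x**2 - 6*x.
Then u(x)^2 = 9*x**8 + 6*x**7 + 19*x**6 + 6*x**5 + 21*x**4 + 4*x**3 + 12*x**2 + 4 and u'(x)^2 = 144*x**6 + 72*x**5 + 153*x**4 + 36*x**3 + 36*x**2.
Integrate each monomial from 0 to 5 using ∫_0^5 c·x^n dx = c·5^(n+1)/(n+1):
  ∫_0^5 u(x)^2 dx = ∫_0^5 (9*x^8 + 6*x^7 + 19*x^6 + 6*x^5 + 21*x^4 + 4*x^3 + 12*x^2 + 4) dx. Term by term:
    ∫_0^5 9*x^8 dx = 1953125;  ∫_0^5 6*x^7 dx = 1171875/4;  ∫_0^5 19*x^6 dx = 1484375/7;
    ∫_0^5 6*x^5 dx = 15625;  ∫_0^5 21*x^4 dx = 13125;  ∫_0^5 4*x^3 dx = 625;
    ∫_0^5 12*x^2 dx = 500;  ∫_0^5 4 dx = 20.
  Sum: 1953125 + 1171875/4 + 1484375/7 + 15625 + 13125 + 625 + 500 + 20 = 69665185/28.
  ∫_0^5 u'(x)^2 dx = ∫_0^5 (144*x^6 + 72*x^5 + 153*x^4 + 36*x^3 + 36*x^2) dx. Term by term:
    ∫_0^5 144*x^6 dx = 11250000/7;  ∫_0^5 72*x^5 dx = 187500;  ∫_0^5 153*x^4 dx = 95625;
    ∫_0^5 36*x^3 dx = 5625;  ∫_0^5 36*x^2 dx = 1500.
  Sum: 11250000/7 + 187500 + 95625 + 5625 + 1500 = 13281750/7.
Adding: ||u||_{H^1}^2 = 69665185/28 + 13281750/7 = 122792185/28.


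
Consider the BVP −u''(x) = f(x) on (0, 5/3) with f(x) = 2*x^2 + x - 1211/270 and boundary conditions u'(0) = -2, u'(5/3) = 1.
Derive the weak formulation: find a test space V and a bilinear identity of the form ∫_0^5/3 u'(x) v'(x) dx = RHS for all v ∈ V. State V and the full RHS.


V = H^1(0, 5/3) (v unrestricted at boundary; u is determined up to an additive constant); weak form: ∫_0^5/3 u'v' dx = ∫_0^5/3 (2*x^2 + x - 1211/270) v dx + v(5/3) + 2·v(0) for all v ∈ V.

Multiply both sides by a test function v and integrate from 0 to 5/3:
  ∫_0^5/3 −u''(x) v(x) dx = ∫_0^5/3 f(x) v(x) dx.
Integrate the LHS by parts once:
  ∫_0^5/3 −u'' v dx = −[u'(x) v(x)]_0^5/3 + ∫_0^5/3 u'(x) v'(x) dx.
Thus ∫_0^5/3 u'(x) v'(x) dx = ∫_0^5/3 f(x) v(x) dx + [u'(x) v(x)]_0^5/3.
Choose V so that boundary terms are either known or forced to vanish.
u has inhomogeneous Neumann u'(0) = -2, u'(5/3) = 1. [u' v]_0^5/3 = (1)·v(5/3) − (-2)·v(0) = v(5/3) + 2·v(0). Take V = H^1(0, 5/3); boundary term becomes part of RHS.
Weak formulation: find u (satisfying any essential BC) such that ∫_0^5/3 u'(x) v'(x) dx = ∫_0^5/3 f v dx + v(5/3) + 2·v(0) for all v ∈ V (Neumann data are natural BCs: they enter the RHS as boundary terms).
Substituting f(x) = 2*x^2 + x - 1211/270, the right-hand side is ∫_0^5/3 (2*x^2 + x - 1211/270) v dx + v(5/3) + 2·v(0).
Compatibility check (pure Neumann): taking v ≡ 1 ∈ V gives 0 = ∫_0^5/3 f dx + (1) − (-2), i.e. ∫_0^5/3 f dx must equal u'(0) − u'(5/3) = -3. Indeed ∫_0^5/3 (2*x^2 + x - 1211/270) dx = -3, so the data are compatible. The solution is then unique only up to an additive constant (fix it e.g. by requiring ∫_0^5/3 u dx = 0).


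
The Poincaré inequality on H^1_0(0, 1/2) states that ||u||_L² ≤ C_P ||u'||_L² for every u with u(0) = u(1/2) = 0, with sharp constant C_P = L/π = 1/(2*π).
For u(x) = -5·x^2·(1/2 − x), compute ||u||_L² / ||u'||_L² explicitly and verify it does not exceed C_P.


||u||_L² / ||u'||_L² = sqrt(14)/28 < C_P = 1/(2*π).

u(x) = -5·x^2·(1/2 − x), so u'(x) = 5*x*(3*x - 1).
u(x) = -5·x^2·(1/2 − x) vanishes at x = 0 and x = 1/2, so u ∈ H^1_0(0, 1/2). Differentiate via the product rule and integrate the resulting polynomials term by term.
  ∫_0^1/2 u² dx = ∫_0^1/2 (25*x^6 - 25*x^5 + 25*x^4/4) dx. Term by term:
    ∫_0^1/2 25*x^6 dx = 25/896;  ∫_0^1/2 -25*x^5 dx = -25/384;  ∫_0^1/2 25*x^4/4 dx = 5/128.
  Sum: 25/896 − 25/384 + 5/128 = 5/2688.
  ∫_0^1/2 (u')² dx = ∫_0^1/2 (225*x^4 - 150*x^3 + 25*x^2) dx. Term by term:
    ∫_0^1/2 225*x^4 dx = 45/32;  ∫_0^1/2 -150*x^3 dx = -75/32;  ∫_0^1/2 25*x^2 dx = 25/24.
  Sum: 45/32 − 75/32 + 25/24 = 5/48.
∫_0^1/2 u² dx = 5/2688, so ||u||_L² = sqrt(210)/336.
∫_0^1/2 (u')² dx = 5/48, so ||u'||_L² = sqrt(15)/12.
Ratio ||u||_L² / ||u'||_L² = sqrt(14)/28.
Sharp Poincaré constant on H^1_0(0, 1/2) is C_P = L/π = 1/(2*π), achieved by sin(2*π·x).
A polynomial bump cannot attain the sharp Poincaré constant (only the first sine eigenfunction does), so the ratio is strictly less than C_P, consistent with ||u||_L² ≤ C_P ||u'||_L².


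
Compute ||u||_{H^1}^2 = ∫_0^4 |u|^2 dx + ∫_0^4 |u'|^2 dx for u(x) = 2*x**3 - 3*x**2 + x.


||u||_{H^1}^2 = 752516/105

The H^1 norm (squared) on an interval (0, L) is
  ||u||_{H^1}^2 = ∫_0^L u(x)^2 dx + ∫_0^L u'(x)^2 dx.
Compute u'(x) = 6*x**2 - 6*x + 1.
Then u(x)^2 = 4*x**6 - 12*x**5 + 13*x**4 - 6*x**3 + x**2 and u'(x)^2 = 36*x**4 - 72*x**3 + 48*x**2 - 12*x + 1.
Integrate each monomial from 0 to 4 using ∫_0^4 c·x^n dx = c·4^(n+1)/(n+1):
  ∫_0^4 u(x)^2 dx = ∫_0^4 (4*x^6 - 12*x^5 + 13*x^4 - 6*x^3 + x^2) dx. Term by term:
    ∫_0^4 4*x^6 dx = 65536/7;  ∫_0^4 -12*x^5 dx = -8192;  ∫_0^4 13*x^4 dx = 13312/5;
    ∫_0^4 -6*x^3 dx = -384;  ∫_0^4 x^2 dx = 64/3.
  Sum: 65536/7 − 8192 + 13312/5 − 384 + 64/3 = 364352/105.
  ∫_0^4 u'(x)^2 dx = ∫_0^4 (36*x^4 - 72*x^3 + 48*x^2 - 12*x + 1) dx. Term by term:
    ∫_0^4 36*x^4 dx = 36864/5;  ∫_0^4 -72*x^3 dx = -4608;  ∫_0^4 48*x^2 dx = 1024;
    ∫_0^4 -12*x dx = -96;  ∫_0^4 1 dx = 4.
  Sum: 36864/5 − 4608 + 1024 − 96 + 4 = 18484/5.
Adding: ||u||_{H^1}^2 = 364352/105 + 18484/5 = 752516/105.


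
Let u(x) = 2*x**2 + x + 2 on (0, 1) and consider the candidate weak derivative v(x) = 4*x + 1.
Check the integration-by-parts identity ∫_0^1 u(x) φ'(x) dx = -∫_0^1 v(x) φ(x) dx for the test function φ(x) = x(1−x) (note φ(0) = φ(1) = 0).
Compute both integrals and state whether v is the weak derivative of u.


LHS = -1/2, RHS = -1/2. Yes, v = u' weakly.

u(x) = 2*x**2 + x + 2, classical derivative u'(x) = 4*x + 1.
φ(x) = x(1−x), so φ'(x) = 1 - 2*x.
Note φ(0) = φ(1) = 0, so the boundary term u·φ vanishes.
LHS = ∫_0^1 u(x) φ'(x) dx = ∫_0^1 (-4*x^3 - 3*x + 2) dx. Term by term:
  ∫_0^1 -4*x^3 dx = -1;  ∫_0^1 -3*x dx = -3/2;  ∫_0^1 2 dx = 2.
Sum: -1 − 3/2 + 2 = -1/2.
So LHS = -1/2.
∫_0^1 v(x) φ(x) dx = ∫_0^1 (-4*x^3 + 3*x^2 + x) dx. Term by term:
  ∫_0^1 -4*x^3 dx = -1;  ∫_0^1 3*x^2 dx = 1;  ∫_0^1 x dx = 1/2.
Sum: -1 + 1 + 1/2 = 1/2.
So RHS = -∫_0^1 v(x) φ(x) dx = -1/2.
LHS = RHS, so the identity holds for this test φ.
Moreover u is smooth here and v(x) = u'(x) = 4*x + 1 pointwise, so the identity holds for every test function. Hence v is the weak derivative of u.


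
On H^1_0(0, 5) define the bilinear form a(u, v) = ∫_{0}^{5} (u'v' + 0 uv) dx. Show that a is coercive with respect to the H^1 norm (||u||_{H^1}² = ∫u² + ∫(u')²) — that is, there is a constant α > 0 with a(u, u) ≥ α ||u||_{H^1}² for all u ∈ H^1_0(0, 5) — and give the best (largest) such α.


α = π^2/(π^2 + 25)

Coercivity of a(·,·) on H^1_0(0, 5) means a(u, u) ≥ α ||u||_{H^1}² for every u ∈ H^1_0.
The interval has length L = 5, and Poincaré/coercivity depend only on L. Here a(u, u) = ∫(u')² + (0)·∫u².
Here c = 0, so a(u,u) = ∫(u')² alone. The condition a(u,u) ≥ α||u||_{H^1}² reads (1−α)∫(u')² ≥ (α−c)∫u². Any admissible α is ≤ 1 (rapidly oscillating u have ∫u²/∫(u')² → 0), and α = 1 would force 0 ≥ (1−c)∫u², impossible since c < 1; so 1−α > 0. By the sharp Poincaré inequality on H^1_0 of an interval of length L, ∫(u')² ≥ (π/L)²∫u² with equality for the first sine mode sin(π(x−x₀)/L) (x₀ the left endpoint), so the inequality holds for all u iff (1−α)(π/L)² ≥ α − c, i.e. α ≤ ((π/L)² + c)/((π/L)² + 1) = (1 + c(L/π)²)/(1 + (L/π)²). (Direct route, valid since c ≤ 0: Poincaré gives c∫u² ≥ c(L/π)²∫(u')², so a(u,u) ≥ (1 + c(L/π)²)∫(u')², while ||u||_{H^1}² ≤ (1 + (L/π)²)∫(u')²; dividing yields the same α.) With (π/L)² = π^2/25 and c = 0, the largest admissible constant is α = ((π/L)² + c)/((π/L)² + 1).
Simplifying, α = π^2/(π^2 + 25).


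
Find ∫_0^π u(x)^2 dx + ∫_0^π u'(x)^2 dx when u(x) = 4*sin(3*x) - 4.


||u||_{H^1(0,π)}^2 = -64/3 + 96*π

u'(x) = 12*cos(3*x).
Expand u² and (u')² and integrate term by term on (0, π), using: for integers n ≥ 1, ∫_0^π sin²(nx) dx = ∫_0^π cos²(nx) dx = π/2; for n ≠ n', ∫_0^π sin(nx)sin(n'x) dx = ∫_0^π cos(nx)cos(n'x) dx = 0; and by product-to-sum, ∫_0^π sin(nx)cos(n'x) dx = ½∫_0^π [sin((n+n')x) + sin((n−n')x)] dx, which is 0 when n+n' is even and 2n/(n²−n'²) when n+n' is odd (it need not vanish on (0, π)). For the constant mode: ∫_0^π 1 dx = π, ∫_0^π cos(nx) dx = 0, ∫_0^π sin(nx) dx = (1−(−1)^n)/n.
  u² squared terms: (-4)²·∫1 dx = 16·π = 16*π;  (4)²·∫sin(3x)² dx = 16·π/2 = 8*π.
  u² cross terms: 2·(-4)·(4)·∫1·sin(3x) dx = -32·(2/3) = -64/3.
  So ∫_0^π u² dx = 16*π + 8*π − 64/3 = -64/3 + 24*π.
  (u')² squared terms: (12)²·∫cos(3x)² dx = 144·π/2 = 72*π.
  So ∫_0^π (u')² dx = 72*π.
||u||_{H^1}^2 = (-64/3 + 24*π) + (72*π) = -64/3 + 96*π.


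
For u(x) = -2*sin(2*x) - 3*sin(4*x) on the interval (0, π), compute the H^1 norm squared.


||u||_{H^1(0,π)}^2 = 173*π/2

u'(x) = -4*cos(2*x) - 12*cos(4*x).
Expand u² and (u')² and integrate term by term on (0, π), using: for integers n ≥ 1, ∫_0^π sin²(nx) dx = ∫_0^π cos²(nx) dx = π/2; for n ≠ n', ∫_0^π sin(nx)sin(n'x) dx = ∫_0^π cos(nx)cos(n'x) dx = 0; and by product-to-sum, ∫_0^π sin(nx)cos(n'x) dx = ½∫_0^π [sin((n+n')x) + sin((n−n')x)] dx, which is 0 when n+n' is even and 2n/(n²−n'²) when n+n' is odd (it need not vanish on (0, π)).
  u² squared terms: (-3)²·∫sin(4x)² dx = 9·π/2 = 9*π/2;  (-2)²·∫sin(2x)² dx = 4·π/2 = 2*π.
  u² cross terms: 2·(-3)·(-2)·∫sin(4x)·sin(2x) dx = 12·(0) = 0.
  So ∫_0^π u² dx = 9*π/2 + 2*π + 0 = 13*π/2.
  (u')² squared terms: (-12)²·∫cos(4x)² dx = 144·π/2 = 72*π;  (-4)²·∫cos(2x)² dx = 16·π/2 = 8*π.
  (u')² cross terms: 2·(-12)·(-4)·∫cos(4x)·cos(2x) dx = 96·(0) = 0.
  So ∫_0^π (u')² dx = 72*π + 8*π + 0 = 80*π.
||u||_{H^1}^2 = (13*π/2) + (80*π) = 173*π/2.


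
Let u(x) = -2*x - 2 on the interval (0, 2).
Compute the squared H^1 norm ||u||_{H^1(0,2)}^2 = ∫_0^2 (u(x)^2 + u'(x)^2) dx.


||u||_{H^1}^2 = 128/3

The H^1 norm (squared) on an interval (0, L) is
  ||u||_{H^1}^2 = ∫_0^L u(x)^2 dx + ∫_0^L u'(x)^2 dx.
Compute u'(x) = -2.
Then u(x)^2 = 4*x**2 + 8*x + 4 and u'(x)^2 = 4.
Integrate each monomial from 0 to 2 using ∫_0^2 c·x^n dx = c·2^(n+1)/(n+1):
  ∫_0^2 u(x)^2 dx = ∫_0^2 (4*x^2 + 8*x + 4) dx. Term by term:
    ∫_0^2 4*x^2 dx = 32/3;  ∫_0^2 8*x dx = 16;  ∫_0^2 4 dx = 8.
  Sum: 32/3 + 16 + 8 = 104/3.
  ∫_0^2 u'(x)^2 dx = ∫_0^2 (4) dx. Term by term:
    ∫_0^2 4 dx = 8.
Adding: ||u||_{H^1}^2 = 104/3 + 8 = 128/3.


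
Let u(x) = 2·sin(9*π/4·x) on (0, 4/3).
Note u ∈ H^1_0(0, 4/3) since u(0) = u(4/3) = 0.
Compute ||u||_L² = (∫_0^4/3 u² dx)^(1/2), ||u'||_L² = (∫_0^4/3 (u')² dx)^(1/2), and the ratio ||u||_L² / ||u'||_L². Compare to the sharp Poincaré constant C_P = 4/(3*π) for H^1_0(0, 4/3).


||u||_L² / ||u'||_L² = 4/(9*π) < C_P = 4/(3*π).

u(x) = 2·sin(9*π/4·x), so u'(x) = 9*π*cos(9*π*x/4)/2.
Writing u(x) = A·sin(kπx/L) with A = 2 and k = 3, use ∫_0^L sin²(kπx/L) dx = L/2 and ∫_0^L cos²(kπx/L) dx = L/2.
u² = 4·sin²(9*π/4·x) and (u')² = 81*π^2/4·cos²(9*π/4·x), and each of sin², cos² integrates to L/2 = 2/3 over (0, 4/3).
∫_0^4/3 u² dx = 8/3, so ||u||_L² = 2*sqrt(6)/3.
∫_0^4/3 (u')² dx = 27*π^2/2, so ||u'||_L² = 3*sqrt(6)*π/2.
Ratio ||u||_L² / ||u'||_L² = 4/(9*π).
Sharp Poincaré constant on H^1_0(0, 4/3) is C_P = L/π = 4/(3*π), achieved by sin(3*π/4·x).
This is the k = 3 harmonic; the ratio L/(kπ) is strictly less than C_P = L/π, consistent with the sharp inequality ||u||_L² ≤ C_P ||u'||_L².


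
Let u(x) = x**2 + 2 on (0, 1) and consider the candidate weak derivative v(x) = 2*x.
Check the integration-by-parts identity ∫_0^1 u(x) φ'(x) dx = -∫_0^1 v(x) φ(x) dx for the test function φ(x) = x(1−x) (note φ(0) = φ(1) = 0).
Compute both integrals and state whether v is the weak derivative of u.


LHS = -1/6, RHS = -1/6. Yes, v = u' weakly.

u(x) = x**2 + 2, classical derivative u'(x) = 2*x.
φ(x) = x(1−x), so φ'(x) = 1 - 2*x.
Note φ(0) = φ(1) = 0, so the boundary term u·φ vanishes.
LHS = ∫_0^1 u(x) φ'(x) dx = ∫_0^1 (-2*x^3 + x^2 - 4*x + 2) dx. Term by term:
  ∫_0^1 -2*x^3 dx = -1/2;  ∫_0^1 x^2 dx = 1/3;  ∫_0^1 -4*x dx = -2;
  ∫_0^1 2 dx = 2.
Sum: -1/2 + 1/3 − 2 + 2 = -1/6.
So LHS = -1/6.
∫_0^1 v(x) φ(x) dx = ∫_0^1 (-2*x^3 + 2*x^2) dx. Term by term:
  ∫_0^1 -2*x^3 dx = -1/2;  ∫_0^1 2*x^2 dx = 2/3.
Sum: -1/2 + 2/3 = 1/6.
So RHS = -∫_0^1 v(x) φ(x) dx = -1/6.
LHS = RHS, so the identity holds for this test φ.
Moreover u is smooth here and v(x) = u'(x) = 2*x pointwise, so the identity holds for every test function. Hence v is the weak derivative of u.


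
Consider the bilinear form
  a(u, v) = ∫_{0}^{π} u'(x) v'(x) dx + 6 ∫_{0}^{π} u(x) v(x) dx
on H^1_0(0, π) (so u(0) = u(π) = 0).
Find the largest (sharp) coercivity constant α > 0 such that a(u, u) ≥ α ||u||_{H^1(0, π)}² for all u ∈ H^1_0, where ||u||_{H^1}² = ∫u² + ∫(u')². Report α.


α = 1

Coercivity of a(·,·) on H^1_0(0, π) means a(u, u) ≥ α ||u||_{H^1}² for every u ∈ H^1_0.
The interval has length L = π, and Poincaré/coercivity depend only on L. Here a(u, u) = ∫(u')² + (6)·∫u².
Here c = 6 ≥ 1, so a(u,u) = ∫(u')² + c∫u² ≥ ∫(u')² + ∫u² = ||u||_{H^1}², i.e. α = 1 works. No larger α is possible: a(u,u) ≥ α||u||_{H^1}² means (1−α)∫(u')² ≥ (α−c)∫u², and for the modes u_n = sin(nπ(x−x₀)/L) (x₀ the left endpoint) one has ∫u_n²/∫(u_n')² = (L/(nπ))² → 0, so a(u_n,u_n)/||u_n||_{H^1}² → 1. Hence the optimal constant is α = 1.
Therefore α = 1.


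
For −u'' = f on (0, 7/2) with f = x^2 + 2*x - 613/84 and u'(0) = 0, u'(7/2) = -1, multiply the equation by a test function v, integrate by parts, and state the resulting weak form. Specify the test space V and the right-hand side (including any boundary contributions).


V = H^1(0, 7/2) (v unrestricted at boundary; u is determined up to an additive constant); weak form: ∫_0^7/2 u'v' dx = ∫_0^7/2 (x^2 + 2*x - 613/84) v dx − v(7/2) for all v ∈ V.

Multiply both sides by a test function v and integrate from 0 to 7/2:
  ∫_0^7/2 −u''(x) v(x) dx = ∫_0^7/2 f(x) v(x) dx.
Integrate the LHS by parts once:
  ∫_0^7/2 −u'' v dx = −[u'(x) v(x)]_0^7/2 + ∫_0^7/2 u'(x) v'(x) dx.
Thus ∫_0^7/2 u'(x) v'(x) dx = ∫_0^7/2 f(x) v(x) dx + [u'(x) v(x)]_0^7/2.
Choose V so that boundary terms are either known or forced to vanish.
u has inhomogeneous Neumann u'(0) = 0, u'(7/2) = -1. [u' v]_0^7/2 = (-1)·v(7/2) − (0)·v(0) = − v(7/2). Take V = H^1(0, 7/2); boundary term becomes part of RHS.
Weak formulation: find u (satisfying any essential BC) such that ∫_0^7/2 u'(x) v'(x) dx = ∫_0^7/2 f v dx − v(7/2) for all v ∈ V (Neumann data are natural BCs: they enter the RHS as boundary terms).
Substituting f(x) = x^2 + 2*x - 613/84, the right-hand side is ∫_0^7/2 (x^2 + 2*x - 613/84) v dx − v(7/2).
Compatibility check (pure Neumann): taking v ≡ 1 ∈ V gives 0 = ∫_0^7/2 f dx + (-1) − (0), i.e. ∫_0^7/2 f dx must equal u'(0) − u'(7/2) = 1. Indeed ∫_0^7/2 (x^2 + 2*x - 613/84) dx = 1, so the data are compatible. The solution is then unique only up to an additive constant (fix it e.g. by requiring ∫_0^7/2 u dx = 0).


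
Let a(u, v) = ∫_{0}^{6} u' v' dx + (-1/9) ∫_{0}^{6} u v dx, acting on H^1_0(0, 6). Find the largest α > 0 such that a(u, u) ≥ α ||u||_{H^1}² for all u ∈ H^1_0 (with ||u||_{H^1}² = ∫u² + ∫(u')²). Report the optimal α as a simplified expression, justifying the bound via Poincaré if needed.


α = (-4 + π^2)/(π^2 + 36)

Coercivity of a(·,·) on H^1_0(0, 6) means a(u, u) ≥ α ||u||_{H^1}² for every u ∈ H^1_0.
The interval has length L = 6, and Poincaré/coercivity depend only on L. Here a(u, u) = ∫(u')² + (-1/9)·∫u².
Here c = -1/9 < 0 with |c| < (π/L)² = π^2/36, so coercivity still holds. The condition a(u,u) ≥ α||u||_{H^1}² reads (1−α)∫(u')² ≥ (α−c)∫u². Any admissible α is ≤ 1 (rapidly oscillating u have ∫u²/∫(u')² → 0), and α = 1 would force 0 ≥ (1−c)∫u², impossible since c < 1; so 1−α > 0. By the sharp Poincaré inequality on H^1_0 of an interval of length L, ∫(u')² ≥ (π/L)²∫u² with equality for the first sine mode sin(π(x−x₀)/L) (x₀ the left endpoint), so the inequality holds for all u iff (1−α)(π/L)² ≥ α − c, i.e. α ≤ ((π/L)² + c)/((π/L)² + 1) = (1 + c(L/π)²)/(1 + (L/π)²). (Direct route, valid since c ≤ 0: Poincaré gives c∫u² ≥ c(L/π)²∫(u')², so a(u,u) ≥ (1 + c(L/π)²)∫(u')², while ||u||_{H^1}² ≤ (1 + (L/π)²)∫(u')²; dividing yields the same α.) With (π/L)² = π^2/36 and c = -1/9, the largest admissible constant is α = ((π/L)² + c)/((π/L)² + 1).
Simplifying, α = (-4 + π^2)/(π^2 + 36).


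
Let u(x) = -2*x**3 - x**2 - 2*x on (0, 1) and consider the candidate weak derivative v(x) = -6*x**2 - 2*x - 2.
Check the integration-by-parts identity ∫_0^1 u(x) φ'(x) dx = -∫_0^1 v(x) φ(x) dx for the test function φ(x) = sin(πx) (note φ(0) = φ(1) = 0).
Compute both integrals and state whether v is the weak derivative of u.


LHS = -24/π^3 + 12/π, RHS = -24/π^3 + 12/π. Yes, v = u' weakly.

u(x) = -2*x**3 - x**2 - 2*x, classical derivative u'(x) = -6*x**2 - 2*x - 2.
φ(x) = sin(πx), so φ'(x) = π*cos(π*x).
Note φ(0) = φ(1) = 0, so the boundary term u·φ vanishes.
LHS = ∫_0^1 u(x) φ'(x) dx = ∫_0^1 (-2*π*x^3*cos(π*x) - π*x^2*cos(π*x) - 2*π*x*cos(π*x)) dx. Term by term:
  ∫_0^1 -π*x^2*cos(π*x) dx = 2/π;  ∫_0^1 -2*π*x*cos(π*x) dx = 4/π;  ∫_0^1 -2*π*x^3*cos(π*x) dx = -24/π^3 + 6/π.
Sum: 2/π + 4/π + -24/π^3 + 6/π = -24/π^3 + 12/π.
So LHS = -24/π^3 + 12/π.
∫_0^1 v(x) φ(x) dx = ∫_0^1 (-6*x^2*sin(π*x) - 2*x*sin(π*x) - 2*sin(π*x)) dx. Term by term:
  ∫_0^1 -2*sin(π*x) dx = -4/π;  ∫_0^1 -6*x^2*sin(π*x) dx = -6/π + 24/π^3;  ∫_0^1 -2*x*sin(π*x) dx = -2/π.
Sum: -4/π + -6/π + 24/π^3 − 2/π = -12/π + 24/π^3.
So RHS = -∫_0^1 v(x) φ(x) dx = -24/π^3 + 12/π.
LHS = RHS, so the identity holds for this test φ.
Moreover u is smooth here and v(x) = u'(x) = -6*x**2 - 2*x - 2 pointwise, so the identity holds for every test function. Hence v is the weak derivative of u.


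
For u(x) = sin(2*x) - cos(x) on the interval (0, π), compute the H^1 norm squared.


||u||_{H^1(0,π)}^2 = -16/3 + 7*π/2

u'(x) = sin(x) + 2*cos(2*x).
Expand u² and (u')² and integrate term by term on (0, π), using: for integers n ≥ 1, ∫_0^π sin²(nx) dx = ∫_0^π cos²(nx) dx = π/2; for n ≠ n', ∫_0^π sin(nx)sin(n'x) dx = ∫_0^π cos(nx)cos(n'x) dx = 0; and by product-to-sum, ∫_0^π sin(nx)cos(n'x) dx = ½∫_0^π [sin((n+n')x) + sin((n−n')x)] dx, which is 0 when n+n' is even and 2n/(n²−n'²) when n+n' is odd (it need not vanish on (0, π)).
  u² squared terms: (-1)²·∫cos(x)² dx = 1·π/2 = π/2;  (1)²·∫sin(2x)² dx = 1·π/2 = π/2.
  u² cross terms: 2·(-1)·(1)·∫cos(x)·sin(2x) dx = -2·(4/3) = -8/3.
  So ∫_0^π u² dx = π/2 + π/2 − 8/3 = -8/3 + π.
  (u')² squared terms: (2)²·∫cos(2x)² dx = 4·π/2 = 2*π;  (1)²·∫sin(x)² dx = 1·π/2 = π/2.
  (u')² cross terms: 2·(2)·(1)·∫cos(2x)·sin(x) dx = 4·(-2/3) = -8/3.
  So ∫_0^π (u')² dx = 2*π + π/2 − 8/3 = -8/3 + 5*π/2.
||u||_{H^1}^2 = (-8/3 + π) + (-8/3 + 5*π/2) = -16/3 + 7*π/2.


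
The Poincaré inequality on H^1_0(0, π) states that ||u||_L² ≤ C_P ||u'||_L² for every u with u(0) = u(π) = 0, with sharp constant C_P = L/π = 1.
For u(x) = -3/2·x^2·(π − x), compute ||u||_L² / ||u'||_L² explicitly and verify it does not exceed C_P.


||u||_L² / ||u'||_L² = sqrt(14)*π/14 < C_P = 1.

u(x) = -3/2·x^2·(π − x), so u'(x) = 3*x*(3*x - 2*π)/2.
u(x) = -3/2·x^2·(π − x) vanishes at x = 0 and x = π, so u ∈ H^1_0(0, π). Differentiate via the product rule and integrate the resulting polynomials term by term.
  ∫_0^π u² dx = ∫_0^π (9*x^6/4 - 9*π*x^5/2 + 9*π^2*x^4/4) dx. Term by term:
    ∫_0^π 9*x^6/4 dx = 9*π^7/28;  ∫_0^π -9*π*x^5/2 dx = -3*π^7/4;  ∫_0^π 9*π^2*x^4/4 dx = 9*π^7/20.
  Sum: 9*π^7/28 − 3*π^7/4 + 9*π^7/20 = 3*π^7/140.
  ∫_0^π (u')² dx = ∫_0^π (81*x^4/4 - 27*π*x^3 + 9*π^2*x^2) dx. Term by term:
    ∫_0^π 81*x^4/4 dx = 81*π^5/20;  ∫_0^π -27*π*x^3 dx = -27*π^5/4;  ∫_0^π 9*π^2*x^2 dx = 3*π^5.
  Sum: 81*π^5/20 − 27*π^5/4 + 3*π^5 = 3*π^5/10.
∫_0^π u² dx = 3*π^7/140, so ||u||_L² = sqrt(105)*π^(7/2)/70.
∫_0^π (u')² dx = 3*π^5/10, so ||u'||_L² = sqrt(30)*π^(5/2)/10.
Ratio ||u||_L² / ||u'||_L² = sqrt(14)*π/14.
Sharp Poincaré constant on H^1_0(0, π) is C_P = L/π = 1, achieved by sin(x).
A polynomial bump cannot attain the sharp Poincaré constant (only the first sine eigenfunction does), so the ratio is strictly less than C_P, consistent with ||u||_L² ≤ C_P ||u'||_L².


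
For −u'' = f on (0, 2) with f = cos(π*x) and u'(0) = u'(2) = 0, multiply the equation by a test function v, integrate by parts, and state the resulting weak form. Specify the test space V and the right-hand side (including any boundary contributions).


V = H^1(0, 2) (no boundary constraint on v; u is determined up to an additive constant); weak form: ∫_0^2 u'v' dx = ∫_0^2 (cos(π*x)) v dx for all v ∈ V.

Multiply both sides by a test function v and integrate from 0 to 2:
  ∫_0^2 −u''(x) v(x) dx = ∫_0^2 f(x) v(x) dx.
Integrate the LHS by parts once:
  ∫_0^2 −u'' v dx = −[u'(x) v(x)]_0^2 + ∫_0^2 u'(x) v'(x) dx.
Thus ∫_0^2 u'(x) v'(x) dx = ∫_0^2 f(x) v(x) dx + [u'(x) v(x)]_0^2.
Choose V so that boundary terms are either known or forced to vanish.
u has homogeneous Neumann: u'(0) = u'(2) = 0. So [u' v]_0^2 = 0·v(2) − 0·v(0) = 0 for any v; take V = H^1(0, 2).
Weak formulation: find u (satisfying any essential BC) such that ∫_0^2 u'(x) v'(x) dx = ∫_0^2 f v dx for all v ∈ V (homogeneous Neumann, so boundary terms vanish).
Substituting f(x) = cos(π*x), the right-hand side is ∫_0^2 (cos(π*x)) v dx.
Compatibility check (pure Neumann): taking v ≡ 1 ∈ V gives 0 = ∫_0^2 f dx + (0) − (0), i.e. ∫_0^2 f dx must equal u'(0) − u'(2) = 0. Indeed ∫_0^2 (cos(π*x)) dx = 0, so the data are compatible. The solution is then unique only up to an additive constant (fix it e.g. by requiring ∫_0^2 u dx = 0).
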